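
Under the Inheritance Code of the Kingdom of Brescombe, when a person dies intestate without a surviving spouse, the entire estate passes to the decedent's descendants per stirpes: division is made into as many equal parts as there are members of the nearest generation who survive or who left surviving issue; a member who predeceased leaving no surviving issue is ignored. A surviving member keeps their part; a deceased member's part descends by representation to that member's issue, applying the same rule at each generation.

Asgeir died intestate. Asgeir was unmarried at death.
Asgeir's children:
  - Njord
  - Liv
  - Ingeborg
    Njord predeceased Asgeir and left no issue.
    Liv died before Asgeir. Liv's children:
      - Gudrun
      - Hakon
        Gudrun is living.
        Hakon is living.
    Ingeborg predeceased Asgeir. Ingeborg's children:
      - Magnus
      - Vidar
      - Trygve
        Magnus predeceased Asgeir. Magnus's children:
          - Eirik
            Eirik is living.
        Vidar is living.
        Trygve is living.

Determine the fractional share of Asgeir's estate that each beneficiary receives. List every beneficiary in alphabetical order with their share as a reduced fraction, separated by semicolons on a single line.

Eirik 1/6; Gudrun 1/4; Hakon 1/4; Trygve 1/6; Vidar 1/6

There is no surviving spouse, so the entire estate passes to Asgeir's descendants per stirpes.
Njord left no surviving issue, so that branch lapses and is disregarded.
The estate is divided into 2 equal shares of 1/2 among Liv, Ingeborg.
Liv predeceased; the 1/2 allotted to Liv's branch passes to Liv's issue by representation.
The 1/2 is divided into 2 equal shares of 1/4 among Gudrun, Hakon.
Gudrun is living and takes 1/4.
Hakon is living and takes 1/4.
Ingeborg predeceased; the 1/2 allotted to Ingeborg's branch passes to Ingeborg's issue by representation.
The 1/2 is divided into 3 equal shares of 1/6 among Magnus, Vidar, Trygve.
Magnus predeceased; the 1/6 allotted to Magnus's branch passes to Magnus's issue by representation.
Eirik is the sole taker at this level and receives the full 1/6.
Vidar is living and takes 1/6.
Trygve is living and takes 1/6.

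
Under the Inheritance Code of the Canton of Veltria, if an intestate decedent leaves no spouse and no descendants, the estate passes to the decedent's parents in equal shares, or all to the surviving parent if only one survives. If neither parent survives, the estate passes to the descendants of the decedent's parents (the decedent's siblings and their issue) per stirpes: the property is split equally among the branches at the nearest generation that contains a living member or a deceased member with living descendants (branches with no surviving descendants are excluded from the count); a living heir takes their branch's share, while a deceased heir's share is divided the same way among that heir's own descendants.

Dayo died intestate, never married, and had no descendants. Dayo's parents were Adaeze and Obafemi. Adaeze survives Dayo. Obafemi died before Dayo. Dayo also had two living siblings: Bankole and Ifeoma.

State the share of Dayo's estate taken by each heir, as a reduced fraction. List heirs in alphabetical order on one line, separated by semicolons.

Only one parent, Adaeze, survives, so Adaeze takes the entire estate. The siblings take nothing because a surviving parent has priority.

Adaeze 1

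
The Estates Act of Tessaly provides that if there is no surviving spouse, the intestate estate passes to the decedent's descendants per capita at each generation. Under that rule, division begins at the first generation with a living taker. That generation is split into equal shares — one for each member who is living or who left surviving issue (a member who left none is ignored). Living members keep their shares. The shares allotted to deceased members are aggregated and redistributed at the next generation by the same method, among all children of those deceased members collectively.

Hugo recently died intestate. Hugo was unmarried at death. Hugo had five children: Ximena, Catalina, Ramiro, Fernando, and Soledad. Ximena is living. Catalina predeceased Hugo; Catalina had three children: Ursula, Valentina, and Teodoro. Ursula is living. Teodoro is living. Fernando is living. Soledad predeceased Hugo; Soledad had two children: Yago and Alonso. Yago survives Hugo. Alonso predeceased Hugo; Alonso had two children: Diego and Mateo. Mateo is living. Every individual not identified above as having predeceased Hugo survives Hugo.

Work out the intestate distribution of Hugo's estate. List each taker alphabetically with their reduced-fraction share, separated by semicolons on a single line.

Diego 1/25; Fernando 1/5; Mateo 1/25; Ramiro 1/5; Teodoro 2/25; Ursula 2/25; Valentina 2/25; Ximena 1/5; Yago 2/25

There is no surviving spouse, so the entire estate passes to Hugo's descendants per capita at each generation.
At generation 1 (Ximena, Catalina, Ramiro, Fernando, Soledad) there are 5 shares of (1)/5 = 1/5 each.
Living: Ximena, Ramiro, and Fernando — each takes 1/5.
Deceased: Catalina and Soledad. Their combined 2/5 is pooled and carried to generation 2.
At generation 2 (Ursula, Valentina, Teodoro, Yago, Alonso) there are 5 shares of (2/5)/5 = 2/25 each.
Living: Ursula, Valentina, Teodoro, and Yago — each takes 2/25.
Deceased: Alonso. That 2/25 share is carried to generation 3.
At generation 3 (Diego, Mateo) there are 2 shares of (2/25)/2 = 1/25 each.
Living: Diego and Mateo — each takes 1/25.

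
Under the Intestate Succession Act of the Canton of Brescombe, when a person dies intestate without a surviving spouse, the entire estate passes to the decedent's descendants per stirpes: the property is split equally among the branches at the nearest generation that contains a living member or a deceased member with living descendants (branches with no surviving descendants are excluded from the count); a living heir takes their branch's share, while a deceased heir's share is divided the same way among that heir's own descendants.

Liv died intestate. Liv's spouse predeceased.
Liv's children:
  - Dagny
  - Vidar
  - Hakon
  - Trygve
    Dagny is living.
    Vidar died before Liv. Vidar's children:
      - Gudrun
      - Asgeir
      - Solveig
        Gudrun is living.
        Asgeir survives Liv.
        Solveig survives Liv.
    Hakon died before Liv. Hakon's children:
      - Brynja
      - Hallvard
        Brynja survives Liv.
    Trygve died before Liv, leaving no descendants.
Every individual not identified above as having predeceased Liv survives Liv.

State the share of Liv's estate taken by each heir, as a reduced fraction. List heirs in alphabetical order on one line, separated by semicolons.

There is no surviving spouse, so the entire estate passes to Liv's descendants per stirpes.
Trygve left no surviving issue, so that branch lapses and is disregarded.
The estate is divided into 3 equal shares of 1/3 among Dagny, Vidar, Hakon.
Dagny is living and takes 1/3.
Vidar predeceased; the 1/3 allotted to Vidar's branch passes to Vidar's issue by representation.
The 1/3 is divided into 3 equal shares of 1/9 among Gudrun, Asgeir, Solveig.
Gudrun is living and takes 1/9.
Asgeir is living and takes 1/9.
Solveig is living and takes 1/9.
Hakon predeceased; the 1/3 allotted to Hakon's branch passes to Hakon's issue by representation.
The 1/3 is divided into 2 equal shares of 1/6 among Brynja, Hallvard.
Brynja is living and takes 1/6.
Hallvard is living and takes 1/6.

Asgeir 1/9; Brynja 1/6; Dagny 1/3; Gudrun 1/9; Hallvard 1/6; Solveig 1/9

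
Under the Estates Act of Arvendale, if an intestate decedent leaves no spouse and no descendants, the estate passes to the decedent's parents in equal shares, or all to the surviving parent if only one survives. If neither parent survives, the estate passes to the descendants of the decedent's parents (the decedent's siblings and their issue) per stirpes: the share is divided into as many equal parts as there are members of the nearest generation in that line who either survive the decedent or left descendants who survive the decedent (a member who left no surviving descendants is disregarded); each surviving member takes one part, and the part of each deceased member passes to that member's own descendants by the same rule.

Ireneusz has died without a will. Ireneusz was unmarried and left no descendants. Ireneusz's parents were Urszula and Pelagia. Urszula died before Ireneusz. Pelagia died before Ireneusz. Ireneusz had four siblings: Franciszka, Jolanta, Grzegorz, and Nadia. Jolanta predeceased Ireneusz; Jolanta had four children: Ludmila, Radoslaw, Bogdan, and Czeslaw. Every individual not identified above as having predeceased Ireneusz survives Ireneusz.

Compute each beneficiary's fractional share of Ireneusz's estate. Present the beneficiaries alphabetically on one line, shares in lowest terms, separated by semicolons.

Neither parent survives and there are no descendants, so the estate passes to Ireneusz's siblings and their issue per stirpes.
The estate is divided into 4 equal shares of 1/4 among Franciszka, Jolanta, Grzegorz, Nadia.
Franciszka is living and takes 1/4.
Jolanta predeceased; the 1/4 allotted to Jolanta's branch passes to Jolanta's issue by representation.
The 1/4 is divided into 4 equal shares of 1/16 among Ludmila, Radoslaw, Bogdan, Czeslaw.
Ludmila is living and takes 1/16.
Radoslaw is living and takes 1/16.
Bogdan is living and takes 1/16.
Czeslaw is living and takes 1/16.
Grzegorz is living and takes 1/4.
Nadia is living and takes 1/4.

Bogdan 1/16; Czeslaw 1/16; Franciszka 1/4; Grzegorz 1/4; Ludmila 1/16; Nadia 1/4; Radoslaw 1/16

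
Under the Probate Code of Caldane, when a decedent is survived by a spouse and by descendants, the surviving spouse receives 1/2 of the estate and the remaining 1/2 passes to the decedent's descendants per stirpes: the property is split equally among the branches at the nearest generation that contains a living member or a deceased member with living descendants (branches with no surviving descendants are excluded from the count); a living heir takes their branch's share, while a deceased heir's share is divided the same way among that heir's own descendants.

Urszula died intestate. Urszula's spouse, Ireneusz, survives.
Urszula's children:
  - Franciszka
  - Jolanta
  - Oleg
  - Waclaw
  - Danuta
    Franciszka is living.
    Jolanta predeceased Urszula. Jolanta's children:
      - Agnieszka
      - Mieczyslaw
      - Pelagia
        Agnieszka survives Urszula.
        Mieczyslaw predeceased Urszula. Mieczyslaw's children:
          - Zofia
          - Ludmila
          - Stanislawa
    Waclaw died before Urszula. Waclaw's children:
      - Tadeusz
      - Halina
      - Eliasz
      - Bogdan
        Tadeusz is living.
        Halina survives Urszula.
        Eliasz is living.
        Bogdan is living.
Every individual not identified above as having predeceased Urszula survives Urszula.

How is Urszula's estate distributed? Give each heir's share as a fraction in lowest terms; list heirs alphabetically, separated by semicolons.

Agnieszka 1/30; Bogdan 1/40; Danuta 1/10; Eliasz 1/40; Franciszka 1/10; Halina 1/40; Ireneusz 1/2; Ludmila 1/90; Oleg 1/10; Pelagia 1/30; Stanislawa 1/90; Tadeusz 1/40; Zofia 1/90

Ireneusz, as surviving spouse, takes 1/2.
The remaining 1/2 passes to Urszula's descendants per stirpes.
The 1/2 is divided into 5 equal shares of 1/10 among Franciszka, Jolanta, Oleg, Waclaw, Danuta.
Franciszka is living and takes 1/10.
Jolanta predeceased; the 1/10 allotted to Jolanta's branch passes to Jolanta's issue by representation.
The 1/10 is divided into 3 equal shares of 1/30 among Agnieszka, Mieczyslaw, Pelagia.
Agnieszka is living and takes 1/30.
Mieczyslaw predeceased; the 1/30 allotted to Mieczyslaw's branch passes to Mieczyslaw's issue by representation.
The 1/30 is divided into 3 equal shares of 1/90 among Zofia, Ludmila, Stanislawa.
Zofia is living and takes 1/90.
Ludmila is living and takes 1/90.
Stanislawa is living and takes 1/90.
Pelagia is living and takes 1/30.
Oleg is living and takes 1/10.
Waclaw predeceased; the 1/10 allotted to Waclaw's branch passes to Waclaw's issue by representation.
The 1/10 is divided into 4 equal shares of 1/40 among Tadeusz, Halina, Eliasz, Bogdan.
Tadeusz is living and takes 1/40.
Halina is living and takes 1/40.
Eliasz is living and takes 1/40.
Bogdan is living and takes 1/40.
Danuta is living and takes 1/10.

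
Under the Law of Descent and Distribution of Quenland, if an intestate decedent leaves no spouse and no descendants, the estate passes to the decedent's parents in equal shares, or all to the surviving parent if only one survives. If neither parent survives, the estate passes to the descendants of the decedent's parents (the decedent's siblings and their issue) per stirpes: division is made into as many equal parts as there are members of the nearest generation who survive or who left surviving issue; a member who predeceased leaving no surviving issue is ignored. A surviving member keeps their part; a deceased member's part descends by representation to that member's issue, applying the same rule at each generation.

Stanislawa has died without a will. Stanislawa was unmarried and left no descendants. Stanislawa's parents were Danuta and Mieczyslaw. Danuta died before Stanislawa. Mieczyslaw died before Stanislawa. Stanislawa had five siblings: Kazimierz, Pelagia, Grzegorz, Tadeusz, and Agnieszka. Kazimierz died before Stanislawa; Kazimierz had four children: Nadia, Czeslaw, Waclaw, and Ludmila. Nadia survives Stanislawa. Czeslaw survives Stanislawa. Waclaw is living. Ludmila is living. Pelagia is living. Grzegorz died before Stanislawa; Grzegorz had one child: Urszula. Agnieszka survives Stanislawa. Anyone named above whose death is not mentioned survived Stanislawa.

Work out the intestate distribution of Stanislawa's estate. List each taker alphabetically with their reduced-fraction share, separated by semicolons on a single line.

Agnieszka 1/5; Czeslaw 1/20; Ludmila 1/20; Nadia 1/20; Pelagia 1/5; Tadeusz 1/5; Urszula 1/5; Waclaw 1/20

Neither parent survives and there are no descendants, so the estate passes to Stanislawa's siblings and their issue per stirpes.
The estate is divided into 5 equal shares of 1/5 among Kazimierz, Pelagia, Grzegorz, Tadeusz, Agnieszka.
Kazimierz predeceased; the 1/5 allotted to Kazimierz's branch passes to Kazimierz's issue by representation.
The 1/5 is divided into 4 equal shares of 1/20 among Nadia, Czeslaw, Waclaw, Ludmila.
Nadia is living and takes 1/20.
Czeslaw is living and takes 1/20.
Waclaw is living and takes 1/20.
Ludmila is living and takes 1/20.
Pelagia is living and takes 1/5.
Grzegorz predeceased; the 1/5 allotted to Grzegorz's branch passes to Grzegorz's issue by representation.
Urszula is the sole taker at this level and receives the full 1/5.
Tadeusz is living and takes 1/5.
Agnieszka is living and takes 1/5.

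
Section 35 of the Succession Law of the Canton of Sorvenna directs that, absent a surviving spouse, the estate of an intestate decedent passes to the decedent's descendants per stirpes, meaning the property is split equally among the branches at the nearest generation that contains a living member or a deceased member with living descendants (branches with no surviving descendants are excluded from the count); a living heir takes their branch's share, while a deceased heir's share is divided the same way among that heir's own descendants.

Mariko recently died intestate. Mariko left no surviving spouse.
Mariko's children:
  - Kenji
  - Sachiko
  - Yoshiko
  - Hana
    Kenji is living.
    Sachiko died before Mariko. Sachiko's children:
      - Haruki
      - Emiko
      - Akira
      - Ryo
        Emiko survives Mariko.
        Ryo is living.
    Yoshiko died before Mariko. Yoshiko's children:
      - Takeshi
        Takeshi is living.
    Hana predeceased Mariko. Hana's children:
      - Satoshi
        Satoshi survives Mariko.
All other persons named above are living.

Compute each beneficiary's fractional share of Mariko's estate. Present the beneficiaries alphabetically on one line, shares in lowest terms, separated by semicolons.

There is no surviving spouse, so the entire estate passes to Mariko's descendants per stirpes.
The estate is divided into 4 equal shares of 1/4 among Kenji, Sachiko, Yoshiko, Hana.
Kenji is living and takes 1/4.
Sachiko predeceased; the 1/4 allotted to Sachiko's branch passes to Sachiko's issue by representation.
The 1/4 is divided into 4 equal shares of 1/16 among Haruki, Emiko, Akira, Ryo.
Haruki is living and takes 1/16.
Emiko is living and takes 1/16.
Akira is living and takes 1/16.
Ryo is living and takes 1/16.
Yoshiko predeceased; the 1/4 allotted to Yoshiko's branch passes to Yoshiko's issue by representation.
Takeshi is the sole taker at this level and receives the full 1/4.
Hana predeceased; the 1/4 allotted to Hana's branch passes to Hana's issue by representation.
Satoshi is the sole taker at this level and receives the full 1/4.

Akira 1/16; Emiko 1/16; Haruki 1/16; Kenji 1/4; Ryo 1/16; Satoshi 1/4; Takeshi 1/4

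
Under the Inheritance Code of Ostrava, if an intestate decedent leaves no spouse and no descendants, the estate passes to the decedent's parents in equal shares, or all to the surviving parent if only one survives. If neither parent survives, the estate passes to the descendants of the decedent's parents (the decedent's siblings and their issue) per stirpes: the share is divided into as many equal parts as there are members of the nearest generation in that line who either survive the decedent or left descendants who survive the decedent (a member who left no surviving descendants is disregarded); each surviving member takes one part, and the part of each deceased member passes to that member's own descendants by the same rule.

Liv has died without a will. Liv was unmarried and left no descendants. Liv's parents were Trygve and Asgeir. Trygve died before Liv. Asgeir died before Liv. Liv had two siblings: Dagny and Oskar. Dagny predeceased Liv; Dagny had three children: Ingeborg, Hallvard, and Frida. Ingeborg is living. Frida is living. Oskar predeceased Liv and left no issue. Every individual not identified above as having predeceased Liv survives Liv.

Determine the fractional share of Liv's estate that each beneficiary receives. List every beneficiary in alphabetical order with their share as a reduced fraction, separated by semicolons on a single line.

Frida 1/3; Hallvard 1/3; Ingeborg 1/3

Neither parent survives and there are no descendants, so the estate passes to Liv's siblings and their issue per stirpes.
Oskar left no surviving issue, so that branch lapses and is disregarded.
Dagny's line is the sole branch at this level, so the full 1 passes to Dagny's issue by representation.
The estate is divided into 3 equal shares of 1/3 among Ingeborg, Hallvard, Frida.
Ingeborg is living and takes 1/3.
Hallvard is living and takes 1/3.
Frida is living and takes 1/3.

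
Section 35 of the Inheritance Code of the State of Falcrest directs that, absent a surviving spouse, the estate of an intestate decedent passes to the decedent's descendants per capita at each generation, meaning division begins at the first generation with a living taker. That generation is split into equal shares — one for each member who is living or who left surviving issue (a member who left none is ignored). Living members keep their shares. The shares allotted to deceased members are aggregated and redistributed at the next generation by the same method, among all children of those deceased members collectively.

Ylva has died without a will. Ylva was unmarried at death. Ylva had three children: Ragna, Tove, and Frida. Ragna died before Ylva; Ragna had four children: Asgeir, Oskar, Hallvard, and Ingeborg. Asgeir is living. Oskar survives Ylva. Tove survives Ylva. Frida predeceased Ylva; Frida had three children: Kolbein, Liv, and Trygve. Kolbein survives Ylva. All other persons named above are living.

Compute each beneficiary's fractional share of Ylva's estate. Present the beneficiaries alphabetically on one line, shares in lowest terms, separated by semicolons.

There is no surviving spouse, so the entire estate passes to Ylva's descendants per capita at each generation.
At generation 1 (Ragna, Tove, Frida) there are 3 shares of (1)/3 = 1/3 each.
Living: Tove — each takes 1/3.
Deceased: Ragna and Frida. Their combined 2/3 is pooled and carried to generation 2.
At generation 2 (Asgeir, Oskar, Hallvard, Ingeborg, Kolbein, Liv, Trygve) there are 7 shares of (2/3)/7 = 2/21 each.
Living: Asgeir, Oskar, Hallvard, Ingeborg, Kolbein, Liv, and Trygve — each takes 2/21.

Asgeir 2/21; Hallvard 2/21; Ingeborg 2/21; Kolbein 2/21; Liv 2/21; Oskar 2/21; Tove 1/3; Trygve 2/21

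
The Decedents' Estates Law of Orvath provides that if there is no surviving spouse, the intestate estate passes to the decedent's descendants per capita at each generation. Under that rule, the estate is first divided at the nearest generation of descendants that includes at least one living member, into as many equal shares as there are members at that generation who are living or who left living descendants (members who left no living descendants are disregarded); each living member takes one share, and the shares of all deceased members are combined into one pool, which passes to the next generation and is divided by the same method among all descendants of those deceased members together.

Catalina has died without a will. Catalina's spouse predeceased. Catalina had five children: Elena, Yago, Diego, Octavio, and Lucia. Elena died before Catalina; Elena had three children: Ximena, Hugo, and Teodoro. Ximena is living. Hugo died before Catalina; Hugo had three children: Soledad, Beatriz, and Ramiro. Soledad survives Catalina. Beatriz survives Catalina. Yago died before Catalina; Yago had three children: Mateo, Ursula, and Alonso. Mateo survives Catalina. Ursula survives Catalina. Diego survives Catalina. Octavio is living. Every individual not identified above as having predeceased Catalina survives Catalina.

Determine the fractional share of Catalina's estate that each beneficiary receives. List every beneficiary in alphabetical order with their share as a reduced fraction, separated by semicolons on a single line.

There is no surviving spouse, so the entire estate passes to Catalina's descendants per capita at each generation.
At generation 1 (Elena, Yago, Diego, Octavio, Lucia) there are 5 shares of (1)/5 = 1/5 each.
Living: Diego, Octavio, and Lucia — each takes 1/5.
Deceased: Elena and Yago. Their combined 2/5 is pooled and carried to generation 2.
At generation 2 (Ximena, Hugo, Teodoro, Mateo, Ursula, Alonso) there are 6 shares of (2/5)/6 = 1/15 each.
Living: Ximena, Teodoro, Mateo, Ursula, and Alonso — each takes 1/15.
Deceased: Hugo. That 1/15 share is carried to generation 3.
At generation 3 (Soledad, Beatriz, Ramiro) there are 3 shares of (1/15)/3 = 1/45 each.
Living: Soledad, Beatriz, and Ramiro — each takes 1/45.

Alonso 1/15; Beatriz 1/45; Diego 1/5; Lucia 1/5; Mateo 1/15; Octavio 1/5; Ramiro 1/45; Soledad 1/45; Teodoro 1/15; Ursula 1/15; Ximena 1/15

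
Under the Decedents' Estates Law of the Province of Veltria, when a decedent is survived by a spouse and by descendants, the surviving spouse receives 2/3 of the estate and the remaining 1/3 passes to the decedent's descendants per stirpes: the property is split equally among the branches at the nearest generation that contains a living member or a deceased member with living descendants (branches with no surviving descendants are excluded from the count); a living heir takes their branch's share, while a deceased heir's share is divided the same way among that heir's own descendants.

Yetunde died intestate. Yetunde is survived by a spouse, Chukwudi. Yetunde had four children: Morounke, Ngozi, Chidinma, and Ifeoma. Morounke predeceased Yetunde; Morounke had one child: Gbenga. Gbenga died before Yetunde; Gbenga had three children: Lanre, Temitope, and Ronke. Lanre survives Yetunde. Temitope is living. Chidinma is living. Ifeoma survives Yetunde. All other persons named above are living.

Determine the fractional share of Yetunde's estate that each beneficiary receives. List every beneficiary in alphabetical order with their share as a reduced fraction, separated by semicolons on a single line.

Chukwudi, as surviving spouse, takes 2/3.
The remaining 1/3 passes to Yetunde's descendants per stirpes.
The 1/3 is divided into 4 equal shares of 1/12 among Morounke, Ngozi, Chidinma, Ifeoma.
Morounke predeceased; the 1/12 allotted to Morounke's branch passes to Morounke's issue by representation.
Gbenga's line is the sole branch at this level, so the full 1/12 passes to Gbenga's issue by representation.
The 1/12 is divided into 3 equal shares of 1/36 among Lanre, Temitope, Ronke.
Lanre is living and takes 1/36.
Temitope is living and takes 1/36.
Ronke is living and takes 1/36.
Ngozi is living and takes 1/12.
Chidinma is living and takes 1/12.
Ifeoma is living and takes 1/12.

Chidinma 1/12; Chukwudi 2/3; Ifeoma 1/12; Lanre 1/36; Ngozi 1/12; Ronke 1/36; Temitope 1/36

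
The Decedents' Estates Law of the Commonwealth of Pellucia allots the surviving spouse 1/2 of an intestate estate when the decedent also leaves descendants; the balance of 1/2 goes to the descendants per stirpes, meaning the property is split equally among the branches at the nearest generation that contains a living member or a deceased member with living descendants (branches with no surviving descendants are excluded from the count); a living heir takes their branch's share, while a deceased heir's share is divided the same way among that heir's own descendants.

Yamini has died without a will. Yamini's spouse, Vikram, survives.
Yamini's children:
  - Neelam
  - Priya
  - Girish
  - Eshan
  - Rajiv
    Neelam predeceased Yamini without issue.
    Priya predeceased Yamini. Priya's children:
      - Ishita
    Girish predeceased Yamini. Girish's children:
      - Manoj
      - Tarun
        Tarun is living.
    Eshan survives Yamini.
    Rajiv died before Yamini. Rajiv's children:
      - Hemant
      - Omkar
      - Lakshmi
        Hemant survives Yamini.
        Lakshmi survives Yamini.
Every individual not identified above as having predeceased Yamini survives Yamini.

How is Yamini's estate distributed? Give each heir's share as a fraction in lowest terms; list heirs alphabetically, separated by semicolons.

Vikram, as surviving spouse, takes 1/2.
The remaining 1/2 passes to Yamini's descendants per stirpes.
Neelam left no surviving issue, so that branch lapses and is disregarded.
The 1/2 is divided into 4 equal shares of 1/8 among Priya, Girish, Eshan, Rajiv.
Priya predeceased; the 1/8 allotted to Priya's branch passes to Priya's issue by representation.
Ishita is the sole taker at this level and receives the full 1/8.
Girish predeceased; the 1/8 allotted to Girish's branch passes to Girish's issue by representation.
The 1/8 is divided into 2 equal shares of 1/16 among Manoj, Tarun.
Manoj is living and takes 1/16.
Tarun is living and takes 1/16.
Eshan is living and takes 1/8.
Rajiv predeceased; the 1/8 allotted to Rajiv's branch passes to Rajiv's issue by representation.
The 1/8 is divided into 3 equal shares of 1/24 among Hemant, Omkar, Lakshmi.
Hemant is living and takes 1/24.
Omkar is living and takes 1/24.
Lakshmi is living and takes 1/24.

Eshan 1/8; Hemant 1/24; Ishita 1/8; Lakshmi 1/24; Manoj 1/16; Omkar 1/24; Tarun 1/16; Vikram 1/2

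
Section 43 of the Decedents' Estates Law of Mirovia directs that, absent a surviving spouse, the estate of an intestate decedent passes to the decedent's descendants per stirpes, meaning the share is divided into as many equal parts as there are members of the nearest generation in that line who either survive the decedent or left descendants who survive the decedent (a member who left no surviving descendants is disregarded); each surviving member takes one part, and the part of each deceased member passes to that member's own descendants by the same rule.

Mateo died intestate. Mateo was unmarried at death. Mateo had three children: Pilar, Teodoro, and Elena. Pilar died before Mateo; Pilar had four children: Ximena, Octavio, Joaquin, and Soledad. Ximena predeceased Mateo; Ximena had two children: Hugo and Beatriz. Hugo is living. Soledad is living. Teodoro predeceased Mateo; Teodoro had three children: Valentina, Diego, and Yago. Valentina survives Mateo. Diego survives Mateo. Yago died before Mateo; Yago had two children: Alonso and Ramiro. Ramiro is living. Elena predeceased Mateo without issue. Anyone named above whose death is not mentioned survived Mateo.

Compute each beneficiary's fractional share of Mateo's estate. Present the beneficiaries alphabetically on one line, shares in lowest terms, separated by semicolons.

There is no surviving spouse, so the entire estate passes to Mateo's descendants per stirpes.
Elena left no surviving issue, so that branch lapses and is disregarded.
The estate is divided into 2 equal shares of 1/2 among Pilar, Teodoro.
Pilar predeceased; the 1/2 allotted to Pilar's branch passes to Pilar's issue by representation.
The 1/2 is divided into 4 equal shares of 1/8 among Ximena, Octavio, Joaquin, Soledad.
Ximena predeceased; the 1/8 allotted to Ximena's branch passes to Ximena's issue by representation.
The 1/8 is divided into 2 equal shares of 1/16 among Hugo, Beatriz.
Hugo is living and takes 1/16.
Beatriz is living and takes 1/16.
Octavio is living and takes 1/8.
Joaquin is living and takes 1/8.
Soledad is living and takes 1/8.
Teodoro predeceased; the 1/2 allotted to Teodoro's branch passes to Teodoro's issue by representation.
The 1/2 is divided into 3 equal shares of 1/6 among Valentina, Diego, Yago.
Valentina is living and takes 1/6.
Diego is living and takes 1/6.
Yago predeceased; the 1/6 allotted to Yago's branch passes to Yago's issue by representation.
The 1/6 is divided into 2 equal shares of 1/12 among Alonso, Ramiro.
Alonso is living and takes 1/12.
Ramiro is living and takes 1/12.

Alonso 1/12; Beatriz 1/16; Diego 1/6; Hugo 1/16; Joaquin 1/8; Octavio 1/8; Ramiro 1/12; Soledad 1/8; Valentina 1/6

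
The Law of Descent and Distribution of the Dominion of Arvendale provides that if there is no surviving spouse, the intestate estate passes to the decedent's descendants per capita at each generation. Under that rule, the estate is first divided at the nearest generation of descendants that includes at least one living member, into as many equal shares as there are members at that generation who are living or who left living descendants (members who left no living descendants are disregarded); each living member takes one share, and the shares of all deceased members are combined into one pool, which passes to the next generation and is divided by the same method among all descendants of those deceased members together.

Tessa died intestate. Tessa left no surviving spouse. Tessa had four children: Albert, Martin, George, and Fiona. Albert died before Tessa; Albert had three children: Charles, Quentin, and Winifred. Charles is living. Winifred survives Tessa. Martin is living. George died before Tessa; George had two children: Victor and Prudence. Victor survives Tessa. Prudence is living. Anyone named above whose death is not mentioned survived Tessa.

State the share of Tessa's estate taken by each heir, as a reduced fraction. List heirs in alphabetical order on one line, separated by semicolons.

There is no surviving spouse, so the entire estate passes to Tessa's descendants per capita at each generation.
At generation 1 (Albert, Martin, George, Fiona) there are 4 shares of (1)/4 = 1/4 each.
Living: Martin and Fiona — each takes 1/4.
Deceased: Albert and George. Their combined 1/2 is pooled and carried to generation 2.
At generation 2 (Charles, Quentin, Winifred, Victor, Prudence) there are 5 shares of (1/2)/5 = 1/10 each.
Living: Charles, Quentin, Winifred, Victor, and Prudence — each takes 1/10.

Charles 1/10; Fiona 1/4; Martin 1/4; Prudence 1/10; Quentin 1/10; Victor 1/10; Winifred 1/10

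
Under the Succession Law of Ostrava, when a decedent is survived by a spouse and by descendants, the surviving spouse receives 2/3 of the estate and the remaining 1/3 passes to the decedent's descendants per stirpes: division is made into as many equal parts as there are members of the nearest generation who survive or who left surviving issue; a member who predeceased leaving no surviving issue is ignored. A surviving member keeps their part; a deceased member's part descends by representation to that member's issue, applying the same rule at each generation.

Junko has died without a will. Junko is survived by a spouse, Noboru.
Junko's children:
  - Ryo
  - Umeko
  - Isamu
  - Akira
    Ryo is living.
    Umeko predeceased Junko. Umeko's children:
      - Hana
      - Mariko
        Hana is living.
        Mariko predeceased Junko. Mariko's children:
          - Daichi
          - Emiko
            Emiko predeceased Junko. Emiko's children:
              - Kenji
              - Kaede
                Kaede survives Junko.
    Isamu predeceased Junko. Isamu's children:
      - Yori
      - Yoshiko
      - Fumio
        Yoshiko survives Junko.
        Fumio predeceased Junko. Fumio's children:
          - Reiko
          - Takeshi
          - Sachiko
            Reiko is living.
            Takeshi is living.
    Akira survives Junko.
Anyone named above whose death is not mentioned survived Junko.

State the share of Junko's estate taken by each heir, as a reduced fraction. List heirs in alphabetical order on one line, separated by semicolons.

Akira 1/12; Daichi 1/48; Hana 1/24; Kaede 1/96; Kenji 1/96; Noboru 2/3; Reiko 1/108; Ryo 1/12; Sachiko 1/108; Takeshi 1/108; Yori 1/36; Yoshiko 1/36

Noboru, as surviving spouse, takes 2/3.
The remaining 1/3 passes to Junko's descendants per stirpes.
The 1/3 is divided into 4 equal shares of 1/12 among Ryo, Umeko, Isamu, Akira.
Ryo is living and takes 1/12.
Umeko predeceased; the 1/12 allotted to Umeko's branch passes to Umeko's issue by representation.
The 1/12 is divided into 2 equal shares of 1/24 among Hana, Mariko.
Hana is living and takes 1/24.
Mariko predeceased; the 1/24 allotted to Mariko's branch passes to Mariko's issue by representation.
The 1/24 is divided into 2 equal shares of 1/48 among Daichi, Emiko.
Daichi is living and takes 1/48.
Emiko predeceased; the 1/48 allotted to Emiko's branch passes to Emiko's issue by representation.
The 1/48 is divided into 2 equal shares of 1/96 among Kenji, Kaede.
Kenji is living and takes 1/96.
Kaede is living and takes 1/96.
Isamu predeceased; the 1/12 allotted to Isamu's branch passes to Isamu's issue by representation.
The 1/12 is divided into 3 equal shares of 1/36 among Yori, Yoshiko, Fumio.
Yori is living and takes 1/36.
Yoshiko is living and takes 1/36.
Fumio predeceased; the 1/36 allotted to Fumio's branch passes to Fumio's issue by representation.
The 1/36 is divided into 3 equal shares of 1/108 among Reiko, Takeshi, Sachiko.
Reiko is living and takes 1/108.
Takeshi is living and takes 1/108.
Sachiko is living and takes 1/108.
Akira is living and takes 1/12.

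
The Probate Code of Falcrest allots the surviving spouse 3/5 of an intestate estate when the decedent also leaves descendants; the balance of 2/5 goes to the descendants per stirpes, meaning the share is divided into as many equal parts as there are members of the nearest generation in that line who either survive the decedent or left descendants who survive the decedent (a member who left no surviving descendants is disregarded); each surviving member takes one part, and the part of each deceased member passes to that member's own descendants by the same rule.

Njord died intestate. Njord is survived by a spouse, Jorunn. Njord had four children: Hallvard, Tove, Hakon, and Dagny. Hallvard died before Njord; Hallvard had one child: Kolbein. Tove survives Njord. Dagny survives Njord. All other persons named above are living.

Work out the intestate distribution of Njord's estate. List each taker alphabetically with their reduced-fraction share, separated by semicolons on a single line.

Jorunn, as surviving spouse, takes 3/5.
The remaining 2/5 passes to Njord's descendants per stirpes.
The 2/5 is divided into 4 equal shares of 1/10 among Hallvard, Tove, Hakon, Dagny.
Hallvard predeceased; the 1/10 allotted to Hallvard's branch passes to Hallvard's issue by representation.
Kolbein is the sole taker at this level and receives the full 1/10.
Tove is living and takes 1/10.
Hakon is living and takes 1/10.
Dagny is living and takes 1/10.

Dagny 1/10; Hakon 1/10; Jorunn 3/5; Kolbein 1/10; Tove 1/10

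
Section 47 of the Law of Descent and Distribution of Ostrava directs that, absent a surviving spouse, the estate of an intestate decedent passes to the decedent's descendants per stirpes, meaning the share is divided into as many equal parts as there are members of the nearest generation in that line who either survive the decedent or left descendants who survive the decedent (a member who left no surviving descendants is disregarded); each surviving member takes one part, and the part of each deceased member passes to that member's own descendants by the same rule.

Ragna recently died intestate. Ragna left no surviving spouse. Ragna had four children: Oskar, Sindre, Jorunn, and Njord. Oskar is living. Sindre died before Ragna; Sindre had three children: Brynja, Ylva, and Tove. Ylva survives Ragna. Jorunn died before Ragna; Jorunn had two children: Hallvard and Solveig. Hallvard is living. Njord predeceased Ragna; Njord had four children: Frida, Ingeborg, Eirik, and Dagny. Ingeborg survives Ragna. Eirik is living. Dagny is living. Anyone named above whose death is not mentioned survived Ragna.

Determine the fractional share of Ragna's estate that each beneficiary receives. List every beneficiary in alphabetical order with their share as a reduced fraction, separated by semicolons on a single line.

There is no surviving spouse, so the entire estate passes to Ragna's descendants per stirpes.
The estate is divided into 4 equal shares of 1/4 among Oskar, Sindre, Jorunn, Njord.
Oskar is living and takes 1/4.
Sindre predeceased; the 1/4 allotted to Sindre's branch passes to Sindre's issue by representation.
The 1/4 is divided into 3 equal shares of 1/12 among Brynja, Ylva, Tove.
Brynja is living and takes 1/12.
Ylva is living and takes 1/12.
Tove is living and takes 1/12.
Jorunn predeceased; the 1/4 allotted to Jorunn's branch passes to Jorunn's issue by representation.
The 1/4 is divided into 2 equal shares of 1/8 among Hallvard, Solveig.
Hallvard is living and takes 1/8.
Solveig is living and takes 1/8.
Njord predeceased; the 1/4 allotted to Njord's branch passes to Njord's issue by representation.
The 1/4 is divided into 4 equal shares of 1/16 among Frida, Ingeborg, Eirik, Dagny.
Frida is living and takes 1/16.
Ingeborg is living and takes 1/16.
Eirik is living and takes 1/16.
Dagny is living and takes 1/16.

Brynja 1/12; Dagny 1/16; Eirik 1/16; Frida 1/16; Hallvard 1/8; Ingeborg 1/16; Oskar 1/4; Solveig 1/8; Tove 1/12; Ylva 1/12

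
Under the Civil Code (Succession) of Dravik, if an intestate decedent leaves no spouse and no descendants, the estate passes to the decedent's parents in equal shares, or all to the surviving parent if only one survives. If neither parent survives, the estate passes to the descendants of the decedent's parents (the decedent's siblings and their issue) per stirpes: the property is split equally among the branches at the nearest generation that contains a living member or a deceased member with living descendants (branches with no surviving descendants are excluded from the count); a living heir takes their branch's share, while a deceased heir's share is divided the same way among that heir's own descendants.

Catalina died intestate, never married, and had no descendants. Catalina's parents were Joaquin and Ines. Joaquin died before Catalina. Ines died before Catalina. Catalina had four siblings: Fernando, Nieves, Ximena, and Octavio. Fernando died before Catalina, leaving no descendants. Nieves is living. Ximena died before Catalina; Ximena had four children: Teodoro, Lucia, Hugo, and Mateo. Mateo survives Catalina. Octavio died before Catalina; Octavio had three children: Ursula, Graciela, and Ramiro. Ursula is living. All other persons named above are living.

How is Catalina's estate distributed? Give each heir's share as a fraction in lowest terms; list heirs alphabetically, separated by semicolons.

Graciela 1/9; Hugo 1/12; Lucia 1/12; Mateo 1/12; Nieves 1/3; Ramiro 1/9; Teodoro 1/12; Ursula 1/9

Neither parent survives and there are no descendants, so the estate passes to Catalina's siblings and their issue per stirpes.
Fernando left no surviving issue, so that branch lapses and is disregarded.
The estate is divided into 3 equal shares of 1/3 among Nieves, Ximena, Octavio.
Nieves is living and takes 1/3.
Ximena predeceased; the 1/3 allotted to Ximena's branch passes to Ximena's issue by representation.
The 1/3 is divided into 4 equal shares of 1/12 among Teodoro, Lucia, Hugo, Mateo.
Teodoro is living and takes 1/12.
Lucia is living and takes 1/12.
Hugo is living and takes 1/12.
Mateo is living and takes 1/12.
Octavio predeceased; the 1/3 allotted to Octavio's branch passes to Octavio's issue by representation.
The 1/3 is divided into 3 equal shares of 1/9 among Ursula, Graciela, Ramiro.
Ursula is living and takes 1/9.
Graciela is living and takes 1/9.
Ramiro is living and takes 1/9.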